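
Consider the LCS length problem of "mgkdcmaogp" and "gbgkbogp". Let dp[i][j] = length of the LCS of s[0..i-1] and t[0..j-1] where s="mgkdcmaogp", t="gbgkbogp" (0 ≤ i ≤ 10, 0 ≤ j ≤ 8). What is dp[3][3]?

1

   ''  g  b  g  k  b  o  g  p
''  0  0  0  0  0  0  0  0  0
 m  0  0  0  0  0  0  0  0  0
 g  0  1  1  1  1  1  1  1  1
 k  0  1  1  1  2  2  2  2  2
 d  0  1  1  1  2  2  2  2  2
 c  0  1  1  1  2  2  2  2  2
 m  0  1  1  1  2  2  2  2  2
 a  0  1  1  1  2  2  2  2  2
 o  0  1  1  1  2  2  3  3  3
 g  0  1  1  2  2  2  3  4  4
 p  0  1  1  2  2  2  3  4  5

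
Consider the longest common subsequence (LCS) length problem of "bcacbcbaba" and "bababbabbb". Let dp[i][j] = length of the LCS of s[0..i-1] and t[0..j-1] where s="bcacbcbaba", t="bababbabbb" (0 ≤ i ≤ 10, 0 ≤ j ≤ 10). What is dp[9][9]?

   ''  b  a  b  a  b  b  a  b  b  b
''  0  0  0  0  0  0  0  0  0  0  0
 b  0  1  1  1  1  1  1  1  1  1  1
 c  0  1  1  1  1  1  1  1  1  1  1
 a  0  1  2  2  2  2  2  2  2  2  2
 c  0  1  2  2  2  2  2  2  2  2  2
 b  0  1  2  3  3  3  3  3  3  3  3
 c  0  1  2  3  3  3  3  3  3  3  3
 b  0  1  2  3  3  4  4  4  4  4  4
 a  0  1  2  3  4  4  4  5  5  5  5
 b  0  1  2  3  4  5  5  5  6  6  6
 a  0  1  2  3  4  5  5  6  6  6  6

6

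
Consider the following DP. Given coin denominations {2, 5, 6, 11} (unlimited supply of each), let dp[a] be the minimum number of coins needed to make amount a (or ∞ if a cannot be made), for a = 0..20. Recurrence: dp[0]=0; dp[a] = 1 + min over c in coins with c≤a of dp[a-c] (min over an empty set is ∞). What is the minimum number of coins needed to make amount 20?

4

 a  0  1  2  3  4  5  6  7  8  9 10 11 12 13 14 15 16 17 18 19 20
dp  0  -  1  -  2  1  1  2  2  3  2  1  2  2  3  3  2  2  3  3  4
(- denotes ∞ / unreachable)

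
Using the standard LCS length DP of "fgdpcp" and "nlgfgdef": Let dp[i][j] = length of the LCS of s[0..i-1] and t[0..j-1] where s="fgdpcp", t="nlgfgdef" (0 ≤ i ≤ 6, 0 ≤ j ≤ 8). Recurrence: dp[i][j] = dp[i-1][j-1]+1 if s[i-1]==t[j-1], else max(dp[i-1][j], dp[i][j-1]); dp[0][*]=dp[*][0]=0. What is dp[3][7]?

3

   ''  n  l  g  f  g  d  e  f
''  0  0  0  0  0  0  0  0  0
 f  0  0  0  0  1  1  1  1  1
 g  0  0  0  1  1  2  2  2  2
 d  0  0  0  1  1  2  3  3  3
 p  0  0  0  1  1  2  3  3  3
 c  0  0  0  1  1  2  3  3  3
 p  0  0  0  1  1  2  3  3  3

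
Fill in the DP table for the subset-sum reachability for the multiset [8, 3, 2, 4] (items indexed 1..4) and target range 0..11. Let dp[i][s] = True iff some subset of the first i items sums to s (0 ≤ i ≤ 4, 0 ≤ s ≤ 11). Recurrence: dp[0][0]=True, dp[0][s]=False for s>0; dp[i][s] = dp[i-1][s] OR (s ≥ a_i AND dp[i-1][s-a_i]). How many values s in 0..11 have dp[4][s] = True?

i\s   0   1   2   3   4   5   6   7   8   9  10  11
  0   T   F   F   F   F   F   F   F   F   F   F   F
  1   T   F   F   F   F   F   F   F   T   F   F   F
  2   T   F   F   T   F   F   F   F   T   F   F   T
  3   T   F   T   T   F   T   F   F   T   F   T   T
  4   T   F   T   T   T   T   T   T   T   T   T   T

11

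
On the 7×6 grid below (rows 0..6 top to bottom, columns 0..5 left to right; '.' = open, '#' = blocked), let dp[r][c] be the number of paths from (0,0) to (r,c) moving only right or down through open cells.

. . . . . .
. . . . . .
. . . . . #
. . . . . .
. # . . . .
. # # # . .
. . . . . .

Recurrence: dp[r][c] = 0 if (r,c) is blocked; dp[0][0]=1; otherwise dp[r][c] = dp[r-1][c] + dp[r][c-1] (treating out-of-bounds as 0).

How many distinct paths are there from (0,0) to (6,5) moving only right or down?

r\c   0   1   2   3   4   5
  0   1   1   1   1   1   1
  1   1   2   3   4   5   6
  2   1   3   6  10  15   0
  3   1   4  10  20  35  35
  4   1   0  10  30  65 100
  5   1   0   0   0  65 165
  6   1   1   1   1  66 231

231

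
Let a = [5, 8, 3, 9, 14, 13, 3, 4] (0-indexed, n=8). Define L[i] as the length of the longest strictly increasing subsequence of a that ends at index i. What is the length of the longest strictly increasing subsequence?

4

   i    0    1    2    3    4    5    6    7
a[i]    5    8    3    9   14   13    3    4
L[i]    1    2    1    3    4    4    1    2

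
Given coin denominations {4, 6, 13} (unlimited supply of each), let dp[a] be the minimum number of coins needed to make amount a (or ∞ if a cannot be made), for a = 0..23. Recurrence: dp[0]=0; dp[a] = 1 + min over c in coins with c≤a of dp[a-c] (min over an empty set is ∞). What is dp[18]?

 a  0  1  2  3  4  5  6  7  8  9 10 11 12 13 14 15 16 17 18 19 20 21 22 23
dp  0  -  -  -  1  -  1  -  2  -  2  -  2  1  3  -  3  2  3  2  4  3  4  3
(- denotes ∞ / unreachable)

3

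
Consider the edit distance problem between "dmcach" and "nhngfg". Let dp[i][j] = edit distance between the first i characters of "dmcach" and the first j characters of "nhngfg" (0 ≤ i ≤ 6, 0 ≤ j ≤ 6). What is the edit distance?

   ''  n  h  n  g  f  g
''  0  1  2  3  4  5  6
 d  1  1  2  3  4  5  6
 m  2  2  2  3  4  5  6
 c  3  3  3  3  4  5  6
 a  4  4  4  4  4  5  6
 c  5  5  5  5  5  5  6
 h  6  6  5  6  6  6  6

6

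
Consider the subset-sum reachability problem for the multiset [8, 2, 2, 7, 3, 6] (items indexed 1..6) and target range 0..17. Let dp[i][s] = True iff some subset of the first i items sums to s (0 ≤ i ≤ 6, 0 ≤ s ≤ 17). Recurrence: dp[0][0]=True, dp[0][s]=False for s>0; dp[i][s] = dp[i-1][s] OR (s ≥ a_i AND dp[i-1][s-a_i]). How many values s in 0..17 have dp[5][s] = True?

i\s   0   1   2   3   4   5   6   7   8   9  10  11  12  13  14  15  16  17
  0   T   F   F   F   F   F   F   F   F   F   F   F   F   F   F   F   F   F
  1   T   F   F   F   F   F   F   F   T   F   F   F   F   F   F   F   F   F
  2   T   F   T   F   F   F   F   F   T   F   T   F   F   F   F   F   F   F
  3   T   F   T   F   T   F   F   F   T   F   T   F   T   F   F   F   F   F
  4   T   F   T   F   T   F   F   T   T   T   T   T   T   F   F   T   F   T
  5   T   F   T   T   T   T   F   T   T   T   T   T   T   T   T   T   F   T
  6   T   F   T   T   T   T   T   T   T   T   T   T   T   T   T   T   T   T

15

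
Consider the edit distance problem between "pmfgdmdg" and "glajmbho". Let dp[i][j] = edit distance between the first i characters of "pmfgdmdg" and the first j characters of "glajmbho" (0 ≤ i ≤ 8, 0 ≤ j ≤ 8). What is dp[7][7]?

7

   ''  g  l  a  j  m  b  h  o
''  0  1  2  3  4  5  6  7  8
 p  1  1  2  3  4  5  6  7  8
 m  2  2  2  3  4  4  5  6  7
 f  3  3  3  3  4  5  5  6  7
 g  4  3  4  4  4  5  6  6  7
 d  5  4  4  5  5  5  6  7  7
 m  6  5  5  5  6  5  6  7  8
 d  7  6  6  6  6  6  6  7  8
 g  8  7  7  7  7  7  7  7  8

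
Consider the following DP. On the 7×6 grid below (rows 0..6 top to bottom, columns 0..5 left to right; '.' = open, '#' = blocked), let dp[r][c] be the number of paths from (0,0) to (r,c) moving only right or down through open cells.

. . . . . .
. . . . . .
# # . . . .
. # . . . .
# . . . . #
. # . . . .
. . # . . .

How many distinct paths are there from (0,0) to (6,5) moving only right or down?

118

r\c   0   1   2   3   4   5
  0   1   1   1   1   1   1
  1   1   2   3   4   5   6
  2   0   0   3   7  12  18
  3   0   0   3  10  22  40
  4   0   0   3  13  35   0
  5   0   0   3  16  51  51
  6   0   0   0  16  67 118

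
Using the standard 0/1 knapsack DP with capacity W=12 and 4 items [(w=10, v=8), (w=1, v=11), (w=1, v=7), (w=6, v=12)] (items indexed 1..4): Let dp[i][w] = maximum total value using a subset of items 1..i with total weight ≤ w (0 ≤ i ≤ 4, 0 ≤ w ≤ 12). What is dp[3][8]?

i\w   0   1   2   3   4   5   6   7   8   9  10  11  12
  0   0   0   0   0   0   0   0   0   0   0   0   0   0
  1   0   0   0   0   0   0   0   0   0   0   8   8   8
  2   0  11  11  11  11  11  11  11  11  11  11  19  19
  3   0  11  18  18  18  18  18  18  18  18  18  19  26
  4   0  11  18  18  18  18  18  23  30  30  30  30  30

18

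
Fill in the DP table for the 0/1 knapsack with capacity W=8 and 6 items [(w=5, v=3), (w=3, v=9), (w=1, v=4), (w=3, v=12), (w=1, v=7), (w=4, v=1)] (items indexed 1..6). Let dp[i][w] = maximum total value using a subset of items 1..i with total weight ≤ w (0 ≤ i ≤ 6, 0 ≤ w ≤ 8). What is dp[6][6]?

23

i\w   0   1   2   3   4   5   6   7   8
  0   0   0   0   0   0   0   0   0   0
  1   0   0   0   0   0   3   3   3   3
  2   0   0   0   9   9   9   9   9  12
  3   0   4   4   9  13  13  13  13  13
  4   0   4   4  12  16  16  21  25  25
  5   0   7  11  12  19  23  23  28  32
  6   0   7  11  12  19  23  23  28  32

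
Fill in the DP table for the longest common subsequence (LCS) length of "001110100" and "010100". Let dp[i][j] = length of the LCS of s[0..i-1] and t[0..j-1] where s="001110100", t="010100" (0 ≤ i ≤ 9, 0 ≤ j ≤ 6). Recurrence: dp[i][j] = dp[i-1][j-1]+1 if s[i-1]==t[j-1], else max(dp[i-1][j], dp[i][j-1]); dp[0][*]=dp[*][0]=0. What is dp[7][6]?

   ''  0  1  0  1  0  0
''  0  0  0  0  0  0  0
 0  0  1  1  1  1  1  1
 0  0  1  1  2  2  2  2
 1  0  1  2  2  3  3  3
 1  0  1  2  2  3  3  3
 1  0  1  2  2  3  3  3
 0  0  1  2  3  3  4  4
 1  0  1  2  3  4  4  4
 0  0  1  2  3  4  5  5
 0  0  1  2  3  4  5  6

4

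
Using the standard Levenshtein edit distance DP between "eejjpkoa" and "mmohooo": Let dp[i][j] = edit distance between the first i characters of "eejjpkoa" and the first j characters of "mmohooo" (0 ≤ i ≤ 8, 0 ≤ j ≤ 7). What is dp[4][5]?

5

   ''  m  m  o  h  o  o  o
''  0  1  2  3  4  5  6  7
 e  1  1  2  3  4  5  6  7
 e  2  2  2  3  4  5  6  7
 j  3  3  3  3  4  5  6  7
 j  4  4  4  4  4  5  6  7
 p  5  5  5  5  5  5  6  7
 k  6  6  6  6  6  6  6  7
 o  7  7  7  6  7  6  6  6
 a  8  8  8  7  7  7  7  7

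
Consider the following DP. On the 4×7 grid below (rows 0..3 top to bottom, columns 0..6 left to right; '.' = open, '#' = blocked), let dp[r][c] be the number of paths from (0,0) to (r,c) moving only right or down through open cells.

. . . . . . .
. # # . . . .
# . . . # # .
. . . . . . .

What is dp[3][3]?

1

r\c   0   1   2   3   4   5   6
  0   1   1   1   1   1   1   1
  1   1   0   0   1   2   3   4
  2   0   0   0   1   0   0   4
  3   0   0   0   1   1   1   5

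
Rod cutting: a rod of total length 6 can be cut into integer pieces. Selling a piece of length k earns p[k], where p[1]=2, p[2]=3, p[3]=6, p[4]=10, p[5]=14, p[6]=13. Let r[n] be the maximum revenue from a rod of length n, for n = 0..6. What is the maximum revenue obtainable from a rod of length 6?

16

   n    0    1    2    3    4    5    6
r[n]    0    2    4    6   10   14   16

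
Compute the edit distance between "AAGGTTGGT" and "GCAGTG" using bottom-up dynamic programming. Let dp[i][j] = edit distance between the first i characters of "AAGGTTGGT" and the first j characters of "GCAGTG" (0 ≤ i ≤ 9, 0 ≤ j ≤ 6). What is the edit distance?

   ''  G  C  A  G  T  G
''  0  1  2  3  4  5  6
 A  1  1  2  2  3  4  5
 A  2  2  2  2  3  4  5
 G  3  2  3  3  2  3  4
 G  4  3  3  4  3  3  3
 T  5  4  4  4  4  3  4
 T  6  5  5  5  5  4  4
 G  7  6  6  6  5  5  4
 G  8  7  7  7  6  6  5
 T  9  8  8  8  7  6  6

6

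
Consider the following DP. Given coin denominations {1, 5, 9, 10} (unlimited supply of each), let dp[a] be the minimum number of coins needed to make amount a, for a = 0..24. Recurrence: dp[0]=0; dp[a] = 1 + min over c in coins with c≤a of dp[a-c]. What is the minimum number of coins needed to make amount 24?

3

 a  0  1  2  3  4  5  6  7  8  9 10 11 12 13 14 15 16 17 18 19 20 21 22 23 24
dp  0  1  2  3  4  1  2  3  4  1  1  2  3  4  2  2  3  4  2  2  2  3  4  3  3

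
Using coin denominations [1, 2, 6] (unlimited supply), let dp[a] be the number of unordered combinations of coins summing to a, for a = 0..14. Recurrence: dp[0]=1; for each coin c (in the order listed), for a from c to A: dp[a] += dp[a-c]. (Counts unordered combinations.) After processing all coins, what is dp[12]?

after  coin     0     1     2     3     4     5     6     7     8     9    10    11    12    13    14
          1     1     1     1     1     1     1     1     1     1     1     1     1     1     1     1
          2     1     1     2     2     3     3     4     4     5     5     6     6     7     7     8
          6     1     1     2     2     3     3     5     5     7     7     9     9    12    12    15

12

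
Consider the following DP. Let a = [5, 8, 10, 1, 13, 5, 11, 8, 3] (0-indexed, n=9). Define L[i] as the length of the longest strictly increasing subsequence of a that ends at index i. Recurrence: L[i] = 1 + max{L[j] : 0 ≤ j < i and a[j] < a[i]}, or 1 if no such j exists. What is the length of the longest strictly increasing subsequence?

4

   i    0    1    2    3    4    5    6    7    8
a[i]    5    8   10    1   13    5   11    8    3
L[i]    1    2    3    1    4    2    4    3    2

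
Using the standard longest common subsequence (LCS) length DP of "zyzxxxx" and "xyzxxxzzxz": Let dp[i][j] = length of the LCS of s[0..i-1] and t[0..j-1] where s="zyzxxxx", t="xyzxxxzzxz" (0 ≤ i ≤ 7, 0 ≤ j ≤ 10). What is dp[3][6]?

2

   ''  x  y  z  x  x  x  z  z  x  z
''  0  0  0  0  0  0  0  0  0  0  0
 z  0  0  0  1  1  1  1  1  1  1  1
 y  0  0  1  1  1  1  1  1  1  1  1
 z  0  0  1  2  2  2  2  2  2  2  2
 x  0  1  1  2  3  3  3  3  3  3  3
 x  0  1  1  2  3  4  4  4  4  4  4
 x  0  1  1  2  3  4  5  5  5  5  5
 x  0  1  1  2  3  4  5  5  5  6  6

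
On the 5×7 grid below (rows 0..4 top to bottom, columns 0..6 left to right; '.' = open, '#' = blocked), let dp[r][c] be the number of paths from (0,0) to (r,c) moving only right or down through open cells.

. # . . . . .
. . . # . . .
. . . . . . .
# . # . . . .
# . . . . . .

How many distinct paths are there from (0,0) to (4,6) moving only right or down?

r\c   0   1   2   3   4   5   6
  0   1   0   0   0   0   0   0
  1   1   1   1   0   0   0   0
  2   1   2   3   3   3   3   3
  3   0   2   0   3   6   9  12
  4   0   2   2   5  11  20  32

32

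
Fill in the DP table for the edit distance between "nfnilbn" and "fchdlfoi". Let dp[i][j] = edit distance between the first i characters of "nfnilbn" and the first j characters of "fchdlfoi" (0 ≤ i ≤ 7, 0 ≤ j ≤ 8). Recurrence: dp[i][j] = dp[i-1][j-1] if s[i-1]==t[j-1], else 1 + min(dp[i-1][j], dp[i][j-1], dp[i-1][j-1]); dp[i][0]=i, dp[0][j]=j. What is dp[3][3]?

3

   ''  f  c  h  d  l  f  o  i
''  0  1  2  3  4  5  6  7  8
 n  1  1  2  3  4  5  6  7  8
 f  2  1  2  3  4  5  5  6  7
 n  3  2  2  3  4  5  6  6  7
 i  4  3  3  3  4  5  6  7  6
 l  5  4  4  4  4  4  5  6  7
 b  6  5  5  5  5  5  5  6  7
 n  7  6  6  6  6  6  6  6  7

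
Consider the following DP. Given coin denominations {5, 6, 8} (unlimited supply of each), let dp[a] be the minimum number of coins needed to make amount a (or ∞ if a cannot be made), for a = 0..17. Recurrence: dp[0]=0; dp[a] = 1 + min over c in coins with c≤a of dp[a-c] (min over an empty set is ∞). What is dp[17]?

3

 a  0  1  2  3  4  5  6  7  8  9 10 11 12 13 14 15 16 17
dp  0  -  -  -  -  1  1  -  1  -  2  2  2  2  2  3  2  3
(- denotes ∞ / unreachable)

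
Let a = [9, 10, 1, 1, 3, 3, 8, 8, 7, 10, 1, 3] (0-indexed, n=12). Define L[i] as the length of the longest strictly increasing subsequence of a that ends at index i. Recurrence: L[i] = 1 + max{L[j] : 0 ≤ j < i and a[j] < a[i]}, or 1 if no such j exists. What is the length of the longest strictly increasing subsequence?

4

   i    0    1    2    3    4    5    6    7    8    9   10   11
a[i]    9   10    1    1    3    3    8    8    7   10    1    3
L[i]    1    2    1    1    2    2    3    3    3    4    1    2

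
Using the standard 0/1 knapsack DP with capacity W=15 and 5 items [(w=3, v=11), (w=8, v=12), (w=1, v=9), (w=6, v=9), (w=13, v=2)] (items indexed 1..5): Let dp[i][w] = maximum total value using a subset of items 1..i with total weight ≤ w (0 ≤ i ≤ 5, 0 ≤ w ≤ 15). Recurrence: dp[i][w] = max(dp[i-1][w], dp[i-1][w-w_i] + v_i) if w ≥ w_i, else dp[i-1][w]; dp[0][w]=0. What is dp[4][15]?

i\w   0   1   2   3   4   5   6   7   8   9  10  11  12  13  14  15
  0   0   0   0   0   0   0   0   0   0   0   0   0   0   0   0   0
  1   0   0   0  11  11  11  11  11  11  11  11  11  11  11  11  11
  2   0   0   0  11  11  11  11  11  12  12  12  23  23  23  23  23
  3   0   9   9  11  20  20  20  20  20  21  21  23  32  32  32  32
  4   0   9   9  11  20  20  20  20  20  21  29  29  32  32  32  32
  5   0   9   9  11  20  20  20  20  20  21  29  29  32  32  32  32

32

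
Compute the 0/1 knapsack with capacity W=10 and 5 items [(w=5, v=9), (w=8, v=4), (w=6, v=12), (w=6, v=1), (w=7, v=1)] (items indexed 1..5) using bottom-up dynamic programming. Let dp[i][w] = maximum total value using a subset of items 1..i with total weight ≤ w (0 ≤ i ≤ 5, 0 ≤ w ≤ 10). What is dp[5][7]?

12

i\w   0   1   2   3   4   5   6   7   8   9  10
  0   0   0   0   0   0   0   0   0   0   0   0
  1   0   0   0   0   0   9   9   9   9   9   9
  2   0   0   0   0   0   9   9   9   9   9   9
  3   0   0   0   0   0   9  12  12  12  12  12
  4   0   0   0   0   0   9  12  12  12  12  12
  5   0   0   0   0   0   9  12  12  12  12  12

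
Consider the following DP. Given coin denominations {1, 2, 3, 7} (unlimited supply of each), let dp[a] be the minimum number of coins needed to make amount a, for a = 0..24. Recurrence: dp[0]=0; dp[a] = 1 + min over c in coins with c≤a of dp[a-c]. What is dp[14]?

 a  0  1  2  3  4  5  6  7  8  9 10 11 12 13 14 15 16 17 18 19 20 21 22 23 24
dp  0  1  1  1  2  2  2  1  2  2  2  3  3  3  2  3  3  3  4  4  4  3  4  4  4

2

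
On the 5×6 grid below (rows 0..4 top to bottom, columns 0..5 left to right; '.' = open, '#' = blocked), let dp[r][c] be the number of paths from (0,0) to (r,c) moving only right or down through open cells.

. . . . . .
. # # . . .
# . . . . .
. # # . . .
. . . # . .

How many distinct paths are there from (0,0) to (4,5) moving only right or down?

14

r\c   0   1   2   3   4   5
  0   1   1   1   1   1   1
  1   1   0   0   1   2   3
  2   0   0   0   1   3   6
  3   0   0   0   1   4  10
  4   0   0   0   0   4  14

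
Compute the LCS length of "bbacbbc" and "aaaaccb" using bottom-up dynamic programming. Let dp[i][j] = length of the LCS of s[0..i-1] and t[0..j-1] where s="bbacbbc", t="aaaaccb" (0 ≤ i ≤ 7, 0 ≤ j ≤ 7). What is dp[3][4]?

1

   ''  a  a  a  a  c  c  b
''  0  0  0  0  0  0  0  0
 b  0  0  0  0  0  0  0  1
 b  0  0  0  0  0  0  0  1
 a  0  1  1  1  1  1  1  1
 c  0  1  1  1  1  2  2  2
 b  0  1  1  1  1  2  2  3
 b  0  1  1  1  1  2  2  3
 c  0  1  1  1  1  2  3  3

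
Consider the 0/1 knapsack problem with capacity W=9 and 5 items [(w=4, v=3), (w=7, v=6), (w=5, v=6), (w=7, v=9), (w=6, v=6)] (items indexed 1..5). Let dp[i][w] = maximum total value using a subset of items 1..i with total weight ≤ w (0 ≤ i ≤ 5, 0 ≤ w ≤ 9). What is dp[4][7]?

i\w   0   1   2   3   4   5   6   7   8   9
  0   0   0   0   0   0   0   0   0   0   0
  1   0   0   0   0   3   3   3   3   3   3
  2   0   0   0   0   3   3   3   6   6   6
  3   0   0   0   0   3   6   6   6   6   9
  4   0   0   0   0   3   6   6   9   9   9
  5   0   0   0   0   3   6   6   9   9   9

9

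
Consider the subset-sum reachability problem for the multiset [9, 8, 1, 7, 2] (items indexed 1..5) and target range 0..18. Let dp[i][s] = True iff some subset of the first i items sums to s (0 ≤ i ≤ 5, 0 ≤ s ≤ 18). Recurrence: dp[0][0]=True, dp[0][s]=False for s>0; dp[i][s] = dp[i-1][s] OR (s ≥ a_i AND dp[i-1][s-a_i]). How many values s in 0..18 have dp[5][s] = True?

i\s   0   1   2   3   4   5   6   7   8   9  10  11  12  13  14  15  16  17  18
  0   T   F   F   F   F   F   F   F   F   F   F   F   F   F   F   F   F   F   F
  1   T   F   F   F   F   F   F   F   F   T   F   F   F   F   F   F   F   F   F
  2   T   F   F   F   F   F   F   F   T   T   F   F   F   F   F   F   F   T   F
  3   T   T   F   F   F   F   F   F   T   T   T   F   F   F   F   F   F   T   T
  4   T   T   F   F   F   F   F   T   T   T   T   F   F   F   F   T   T   T   T
  5   T   T   T   T   F   F   F   T   T   T   T   T   T   F   F   T   T   T   T

14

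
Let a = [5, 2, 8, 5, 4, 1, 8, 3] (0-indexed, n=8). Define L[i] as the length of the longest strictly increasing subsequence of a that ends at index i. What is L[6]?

3

   i    0    1    2    3    4    5    6    7
a[i]    5    2    8    5    4    1    8    3
L[i]    1    1    2    2    2    1    3    2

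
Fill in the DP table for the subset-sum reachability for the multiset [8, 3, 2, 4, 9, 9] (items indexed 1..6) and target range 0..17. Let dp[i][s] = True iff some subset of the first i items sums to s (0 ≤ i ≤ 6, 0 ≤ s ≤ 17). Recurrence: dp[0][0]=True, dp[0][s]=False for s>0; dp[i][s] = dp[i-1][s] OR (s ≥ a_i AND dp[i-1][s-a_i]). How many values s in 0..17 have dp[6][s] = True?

i\s   0   1   2   3   4   5   6   7   8   9  10  11  12  13  14  15  16  17
  0   T   F   F   F   F   F   F   F   F   F   F   F   F   F   F   F   F   F
  1   T   F   F   F   F   F   F   F   T   F   F   F   F   F   F   F   F   F
  2   T   F   F   T   F   F   F   F   T   F   F   T   F   F   F   F   F   F
  3   T   F   T   T   F   T   F   F   T   F   T   T   F   T   F   F   F   F
  4   T   F   T   T   T   T   T   T   T   T   T   T   T   T   T   T   F   T
  5   T   F   T   T   T   T   T   T   T   T   T   T   T   T   T   T   T   T
  6   T   F   T   T   T   T   T   T   T   T   T   T   T   T   T   T   T   T

17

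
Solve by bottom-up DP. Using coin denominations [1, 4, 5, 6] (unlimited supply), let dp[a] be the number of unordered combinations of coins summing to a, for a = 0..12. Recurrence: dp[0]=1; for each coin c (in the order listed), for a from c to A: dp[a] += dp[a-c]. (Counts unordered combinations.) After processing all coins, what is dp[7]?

after  coin     0     1     2     3     4     5     6     7     8     9    10    11    12
          1     1     1     1     1     1     1     1     1     1     1     1     1     1
          4     1     1     1     1     2     2     2     2     3     3     3     3     4
          5     1     1     1     1     2     3     3     3     4     5     6     6     7
          6     1     1     1     1     2     3     4     4     5     6     8     9    11

4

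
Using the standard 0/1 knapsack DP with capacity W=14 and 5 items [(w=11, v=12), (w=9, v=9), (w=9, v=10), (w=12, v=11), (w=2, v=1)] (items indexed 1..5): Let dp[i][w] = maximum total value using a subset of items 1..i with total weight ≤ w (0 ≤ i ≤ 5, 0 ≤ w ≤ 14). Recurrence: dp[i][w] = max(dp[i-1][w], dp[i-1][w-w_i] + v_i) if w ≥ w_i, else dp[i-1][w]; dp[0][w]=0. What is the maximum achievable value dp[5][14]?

i\w   0   1   2   3   4   5   6   7   8   9  10  11  12  13  14
  0   0   0   0   0   0   0   0   0   0   0   0   0   0   0   0
  1   0   0   0   0   0   0   0   0   0   0   0  12  12  12  12
  2   0   0   0   0   0   0   0   0   0   9   9  12  12  12  12
  3   0   0   0   0   0   0   0   0   0  10  10  12  12  12  12
  4   0   0   0   0   0   0   0   0   0  10  10  12  12  12  12
  5   0   0   1   1   1   1   1   1   1  10  10  12  12  13  13

13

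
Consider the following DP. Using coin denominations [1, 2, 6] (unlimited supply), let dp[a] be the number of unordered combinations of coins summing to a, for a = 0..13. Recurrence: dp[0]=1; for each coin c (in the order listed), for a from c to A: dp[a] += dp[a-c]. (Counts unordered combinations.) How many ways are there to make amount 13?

after  coin     0     1     2     3     4     5     6     7     8     9    10    11    12    13
          1     1     1     1     1     1     1     1     1     1     1     1     1     1     1
          2     1     1     2     2     3     3     4     4     5     5     6     6     7     7
          6     1     1     2     2     3     3     5     5     7     7     9     9    12    12

12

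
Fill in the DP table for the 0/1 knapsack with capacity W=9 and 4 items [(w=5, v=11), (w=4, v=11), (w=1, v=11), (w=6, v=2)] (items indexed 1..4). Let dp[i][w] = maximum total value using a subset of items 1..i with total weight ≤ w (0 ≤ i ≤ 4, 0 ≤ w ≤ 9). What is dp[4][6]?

i\w   0   1   2   3   4   5   6   7   8   9
  0   0   0   0   0   0   0   0   0   0   0
  1   0   0   0   0   0  11  11  11  11  11
  2   0   0   0   0  11  11  11  11  11  22
  3   0  11  11  11  11  22  22  22  22  22
  4   0  11  11  11  11  22  22  22  22  22

22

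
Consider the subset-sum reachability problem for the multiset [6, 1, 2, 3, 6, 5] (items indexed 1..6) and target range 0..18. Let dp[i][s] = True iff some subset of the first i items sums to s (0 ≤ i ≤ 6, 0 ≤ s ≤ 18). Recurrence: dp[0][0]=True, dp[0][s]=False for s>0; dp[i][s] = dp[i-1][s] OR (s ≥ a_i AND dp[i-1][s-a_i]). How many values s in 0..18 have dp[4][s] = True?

i\s   0   1   2   3   4   5   6   7   8   9  10  11  12  13  14  15  16  17  18
  0   T   F   F   F   F   F   F   F   F   F   F   F   F   F   F   F   F   F   F
  1   T   F   F   F   F   F   T   F   F   F   F   F   F   F   F   F   F   F   F
  2   T   T   F   F   F   F   T   T   F   F   F   F   F   F   F   F   F   F   F
  3   T   T   T   T   F   F   T   T   T   T   F   F   F   F   F   F   F   F   F
  4   T   T   T   T   T   T   T   T   T   T   T   T   T   F   F   F   F   F   F
  5   T   T   T   T   T   T   T   T   T   T   T   T   T   T   T   T   T   T   T
  6   T   T   T   T   T   T   T   T   T   T   T   T   T   T   T   T   T   T   T

13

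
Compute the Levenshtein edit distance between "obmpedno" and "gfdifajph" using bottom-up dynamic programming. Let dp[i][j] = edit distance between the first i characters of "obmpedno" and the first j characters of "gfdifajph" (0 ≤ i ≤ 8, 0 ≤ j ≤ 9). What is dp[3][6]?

6

   ''  g  f  d  i  f  a  j  p  h
''  0  1  2  3  4  5  6  7  8  9
 o  1  1  2  3  4  5  6  7  8  9
 b  2  2  2  3  4  5  6  7  8  9
 m  3  3  3  3  4  5  6  7  8  9
 p  4  4  4  4  4  5  6  7  7  8
 e  5  5  5  5  5  5  6  7  8  8
 d  6  6  6  5  6  6  6  7  8  9
 n  7  7  7  6  6  7  7  7  8  9
 o  8  8  8  7  7  7  8  8  8  9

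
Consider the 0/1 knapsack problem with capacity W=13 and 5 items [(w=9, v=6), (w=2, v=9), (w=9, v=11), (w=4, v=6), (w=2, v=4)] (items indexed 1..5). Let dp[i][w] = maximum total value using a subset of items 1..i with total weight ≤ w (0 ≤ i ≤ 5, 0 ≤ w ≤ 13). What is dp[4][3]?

9

i\w   0   1   2   3   4   5   6   7   8   9  10  11  12  13
  0   0   0   0   0   0   0   0   0   0   0   0   0   0   0
  1   0   0   0   0   0   0   0   0   0   6   6   6   6   6
  2   0   0   9   9   9   9   9   9   9   9   9  15  15  15
  3   0   0   9   9   9   9   9   9   9  11  11  20  20  20
  4   0   0   9   9   9   9  15  15  15  15  15  20  20  20
  5   0   0   9   9  13  13  15  15  19  19  19  20  20  24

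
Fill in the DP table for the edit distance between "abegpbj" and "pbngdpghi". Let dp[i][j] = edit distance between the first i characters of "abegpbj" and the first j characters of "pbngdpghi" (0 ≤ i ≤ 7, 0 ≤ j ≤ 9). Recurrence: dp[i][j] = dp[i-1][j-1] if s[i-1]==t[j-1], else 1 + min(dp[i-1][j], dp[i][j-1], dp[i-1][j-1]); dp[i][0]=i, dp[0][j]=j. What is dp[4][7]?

5

   ''  p  b  n  g  d  p  g  h  i
''  0  1  2  3  4  5  6  7  8  9
 a  1  1  2  3  4  5  6  7  8  9
 b  2  2  1  2  3  4  5  6  7  8
 e  3  3  2  2  3  4  5  6  7  8
 g  4  4  3  3  2  3  4  5  6  7
 p  5  4  4  4  3  3  3  4  5  6
 b  6  5  4  5  4  4  4  4  5  6
 j  7  6  5  5  5  5  5  5  5  6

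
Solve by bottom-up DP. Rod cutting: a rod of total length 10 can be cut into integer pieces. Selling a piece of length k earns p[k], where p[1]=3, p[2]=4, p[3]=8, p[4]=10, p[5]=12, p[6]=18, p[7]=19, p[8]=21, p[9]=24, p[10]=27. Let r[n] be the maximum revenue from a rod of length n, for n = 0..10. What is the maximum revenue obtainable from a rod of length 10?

30

   n    0    1    2    3    4    5    6    7    8    9   10
r[n]    0    3    6    9   12   15   18   21   24   27   30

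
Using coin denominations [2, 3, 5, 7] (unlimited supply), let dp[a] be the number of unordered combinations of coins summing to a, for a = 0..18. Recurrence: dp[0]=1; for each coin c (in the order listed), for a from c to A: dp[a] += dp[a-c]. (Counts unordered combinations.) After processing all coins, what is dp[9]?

4

after  coin     0     1     2     3     4     5     6     7     8     9    10    11    12    13    14    15    16    17    18
          2     1     0     1     0     1     0     1     0     1     0     1     0     1     0     1     0     1     0     1
          3     1     0     1     1     1     1     2     1     2     2     2     2     3     2     3     3     3     3     4
          5     1     0     1     1     1     2     2     2     3     3     4     4     5     5     6     7     7     8     9
          7     1     0     1     1     1     2     2     3     3     4     5     5     7     7     9    10    11    13    14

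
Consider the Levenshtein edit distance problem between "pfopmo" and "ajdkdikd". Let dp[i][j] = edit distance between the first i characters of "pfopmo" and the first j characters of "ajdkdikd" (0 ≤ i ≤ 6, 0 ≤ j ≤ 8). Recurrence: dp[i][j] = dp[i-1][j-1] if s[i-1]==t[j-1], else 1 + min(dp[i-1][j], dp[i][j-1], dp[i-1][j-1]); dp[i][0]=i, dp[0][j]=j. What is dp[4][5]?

5

   ''  a  j  d  k  d  i  k  d
''  0  1  2  3  4  5  6  7  8
 p  1  1  2  3  4  5  6  7  8
 f  2  2  2  3  4  5  6  7  8
 o  3  3  3  3  4  5  6  7  8
 p  4  4  4  4  4  5  6  7  8
 m  5  5  5  5  5  5  6  7  8
 o  6  6  6  6  6  6  6  7  8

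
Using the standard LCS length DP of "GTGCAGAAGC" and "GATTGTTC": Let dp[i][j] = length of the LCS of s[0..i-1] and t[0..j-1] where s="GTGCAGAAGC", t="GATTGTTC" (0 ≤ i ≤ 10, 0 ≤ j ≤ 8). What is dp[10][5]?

3

   ''  G  A  T  T  G  T  T  C
''  0  0  0  0  0  0  0  0  0
 G  0  1  1  1  1  1  1  1  1
 T  0  1  1  2  2  2  2  2  2
 G  0  1  1  2  2  3  3  3  3
 C  0  1  1  2  2  3  3  3  4
 A  0  1  2  2  2  3  3  3  4
 G  0  1  2  2  2  3  3  3  4
 A  0  1  2  2  2  3  3  3  4
 A  0  1  2  2  2  3  3  3  4
 G  0  1  2  2  2  3  3  3  4
 C  0  1  2  2  2  3  3  3  4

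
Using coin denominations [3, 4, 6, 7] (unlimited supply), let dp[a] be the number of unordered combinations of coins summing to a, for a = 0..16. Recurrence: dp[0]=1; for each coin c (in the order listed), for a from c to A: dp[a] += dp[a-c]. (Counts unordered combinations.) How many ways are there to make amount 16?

after  coin     0     1     2     3     4     5     6     7     8     9    10    11    12    13    14    15    16
          3     1     0     0     1     0     0     1     0     0     1     0     0     1     0     0     1     0
          4     1     0     0     1     1     0     1     1     1     1     1     1     2     1     1     2     2
          6     1     0     0     1     1     0     2     1     1     2     2     1     4     2     2     4     4
          7     1     0     0     1     1     0     2     2     1     2     3     2     4     4     4     5     6

6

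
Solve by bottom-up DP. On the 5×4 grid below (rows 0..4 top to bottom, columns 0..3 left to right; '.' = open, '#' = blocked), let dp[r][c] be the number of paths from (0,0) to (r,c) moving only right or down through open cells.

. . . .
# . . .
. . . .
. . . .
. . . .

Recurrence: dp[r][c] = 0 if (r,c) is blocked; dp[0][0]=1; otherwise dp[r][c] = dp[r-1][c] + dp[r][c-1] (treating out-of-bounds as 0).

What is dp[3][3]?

10

r\c   0   1   2   3
  0   1   1   1   1
  1   0   1   2   3
  2   0   1   3   6
  3   0   1   4  10
  4   0   1   5  15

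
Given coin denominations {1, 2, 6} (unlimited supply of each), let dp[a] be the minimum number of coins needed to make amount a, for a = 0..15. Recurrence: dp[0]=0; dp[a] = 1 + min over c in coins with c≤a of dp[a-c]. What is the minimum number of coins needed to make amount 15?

 a  0  1  2  3  4  5  6  7  8  9 10 11 12 13 14 15
dp  0  1  1  2  2  3  1  2  2  3  3  4  2  3  3  4

4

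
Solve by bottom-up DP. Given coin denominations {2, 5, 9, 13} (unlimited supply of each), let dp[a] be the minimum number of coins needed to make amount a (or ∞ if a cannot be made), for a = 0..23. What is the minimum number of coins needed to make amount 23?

 a  0  1  2  3  4  5  6  7  8  9 10 11 12 13 14 15 16 17 18 19 20 21 22 23
dp  0  -  1  -  2  1  3  2  4  1  2  2  3  1  2  2  3  3  2  3  3  4  2  3
(- denotes ∞ / unreachable)

3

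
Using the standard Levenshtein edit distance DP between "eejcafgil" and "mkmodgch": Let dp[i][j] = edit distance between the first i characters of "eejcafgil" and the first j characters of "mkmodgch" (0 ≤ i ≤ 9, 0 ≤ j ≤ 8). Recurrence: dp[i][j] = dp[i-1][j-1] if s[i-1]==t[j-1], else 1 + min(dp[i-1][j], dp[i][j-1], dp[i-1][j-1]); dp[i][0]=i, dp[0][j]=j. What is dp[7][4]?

   ''  m  k  m  o  d  g  c  h
''  0  1  2  3  4  5  6  7  8
 e  1  1  2  3  4  5  6  7  8
 e  2  2  2  3  4  5  6  7  8
 j  3  3  3  3  4  5  6  7  8
 c  4  4  4  4  4  5  6  6  7
 a  5  5  5  5  5  5  6  7  7
 f  6  6  6  6  6  6  6  7  8
 g  7  7  7  7  7  7  6  7  8
 i  8  8  8  8  8  8  7  7  8
 l  9  9  9  9  9  9  8  8  8

7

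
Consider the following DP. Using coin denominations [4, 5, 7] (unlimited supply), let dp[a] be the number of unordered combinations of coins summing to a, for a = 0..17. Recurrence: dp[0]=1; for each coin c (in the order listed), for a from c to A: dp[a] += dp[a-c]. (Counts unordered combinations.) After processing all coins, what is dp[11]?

1

after  coin     0     1     2     3     4     5     6     7     8     9    10    11    12    13    14    15    16    17
          4     1     0     0     0     1     0     0     0     1     0     0     0     1     0     0     0     1     0
          5     1     0     0     0     1     1     0     0     1     1     1     0     1     1     1     1     1     1
          7     1     0     0     0     1     1     0     1     1     1     1     1     2     1     2     2     2     2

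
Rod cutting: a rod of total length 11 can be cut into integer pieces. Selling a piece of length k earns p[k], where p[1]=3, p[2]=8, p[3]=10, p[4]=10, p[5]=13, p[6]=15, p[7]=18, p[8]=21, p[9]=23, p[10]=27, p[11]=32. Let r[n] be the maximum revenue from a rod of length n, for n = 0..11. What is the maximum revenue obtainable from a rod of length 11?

43

   n    0    1    2    3    4    5    6    7    8    9   10   11
r[n]    0    3    8   11   16   19   24   27   32   35   40   43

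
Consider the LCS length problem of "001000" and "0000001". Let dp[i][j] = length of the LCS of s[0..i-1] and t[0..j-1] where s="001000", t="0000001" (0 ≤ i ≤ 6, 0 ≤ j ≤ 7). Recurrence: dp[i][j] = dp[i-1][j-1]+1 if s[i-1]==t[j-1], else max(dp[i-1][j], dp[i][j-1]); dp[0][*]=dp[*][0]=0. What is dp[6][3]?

3

   ''  0  0  0  0  0  0  1
''  0  0  0  0  0  0  0  0
 0  0  1  1  1  1  1  1  1
 0  0  1  2  2  2  2  2  2
 1  0  1  2  2  2  2  2  3
 0  0  1  2  3  3  3  3  3
 0  0  1  2  3  4  4  4  4
 0  0  1  2  3  4  5  5  5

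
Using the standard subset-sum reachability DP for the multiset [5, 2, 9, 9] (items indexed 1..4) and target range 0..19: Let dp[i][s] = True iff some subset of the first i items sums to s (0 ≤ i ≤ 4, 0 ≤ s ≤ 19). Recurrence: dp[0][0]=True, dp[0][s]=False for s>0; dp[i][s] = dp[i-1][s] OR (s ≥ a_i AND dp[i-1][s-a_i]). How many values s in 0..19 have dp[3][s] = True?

i\s   0   1   2   3   4   5   6   7   8   9  10  11  12  13  14  15  16  17  18  19
  0   T   F   F   F   F   F   F   F   F   F   F   F   F   F   F   F   F   F   F   F
  1   T   F   F   F   F   T   F   F   F   F   F   F   F   F   F   F   F   F   F   F
  2   T   F   T   F   F   T   F   T   F   F   F   F   F   F   F   F   F   F   F   F
  3   T   F   T   F   F   T   F   T   F   T   F   T   F   F   T   F   T   F   F   F
  4   T   F   T   F   F   T   F   T   F   T   F   T   F   F   T   F   T   F   T   F

8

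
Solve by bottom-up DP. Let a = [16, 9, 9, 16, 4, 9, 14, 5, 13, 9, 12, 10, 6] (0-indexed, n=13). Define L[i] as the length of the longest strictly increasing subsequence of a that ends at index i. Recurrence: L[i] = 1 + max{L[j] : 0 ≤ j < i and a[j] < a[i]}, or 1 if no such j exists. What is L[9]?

   i    0    1    2    3    4    5    6    7    8    9   10   11   12
a[i]   16    9    9   16    4    9   14    5   13    9   12   10    6
L[i]    1    1    1    2    1    2    3    2    3    3    4    4    3

3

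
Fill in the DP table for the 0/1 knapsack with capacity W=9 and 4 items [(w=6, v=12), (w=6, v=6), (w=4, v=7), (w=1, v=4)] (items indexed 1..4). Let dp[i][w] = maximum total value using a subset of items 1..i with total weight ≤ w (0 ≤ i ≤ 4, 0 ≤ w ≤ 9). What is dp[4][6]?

i\w   0   1   2   3   4   5   6   7   8   9
  0   0   0   0   0   0   0   0   0   0   0
  1   0   0   0   0   0   0  12  12  12  12
  2   0   0   0   0   0   0  12  12  12  12
  3   0   0   0   0   7   7  12  12  12  12
  4   0   4   4   4   7  11  12  16  16  16

12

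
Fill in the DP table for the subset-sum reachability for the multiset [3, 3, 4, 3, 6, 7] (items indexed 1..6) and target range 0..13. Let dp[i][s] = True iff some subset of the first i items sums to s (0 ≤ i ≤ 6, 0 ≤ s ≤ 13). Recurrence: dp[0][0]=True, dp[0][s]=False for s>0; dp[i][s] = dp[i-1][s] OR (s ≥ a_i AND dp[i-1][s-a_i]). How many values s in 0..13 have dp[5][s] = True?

i\s   0   1   2   3   4   5   6   7   8   9  10  11  12  13
  0   T   F   F   F   F   F   F   F   F   F   F   F   F   F
  1   T   F   F   T   F   F   F   F   F   F   F   F   F   F
  2   T   F   F   T   F   F   T   F   F   F   F   F   F   F
  3   T   F   F   T   T   F   T   T   F   F   T   F   F   F
  4   T   F   F   T   T   F   T   T   F   T   T   F   F   T
  5   T   F   F   T   T   F   T   T   F   T   T   F   T   T
  6   T   F   F   T   T   F   T   T   F   T   T   T   T   T

9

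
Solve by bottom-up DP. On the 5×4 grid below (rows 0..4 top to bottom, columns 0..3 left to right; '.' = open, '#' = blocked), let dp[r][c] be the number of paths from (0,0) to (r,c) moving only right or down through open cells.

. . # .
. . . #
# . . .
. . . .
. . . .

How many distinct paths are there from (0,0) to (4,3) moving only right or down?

r\c   0   1   2   3
  0   1   1   0   0
  1   1   2   2   0
  2   0   2   4   4
  3   0   2   6  10
  4   0   2   8  18

18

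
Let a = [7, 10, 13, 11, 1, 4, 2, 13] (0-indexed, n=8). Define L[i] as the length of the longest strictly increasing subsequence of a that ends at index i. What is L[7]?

   i    0    1    2    3    4    5    6    7
a[i]    7   10   13   11    1    4    2   13
L[i]    1    2    3    3    1    2    2    4

4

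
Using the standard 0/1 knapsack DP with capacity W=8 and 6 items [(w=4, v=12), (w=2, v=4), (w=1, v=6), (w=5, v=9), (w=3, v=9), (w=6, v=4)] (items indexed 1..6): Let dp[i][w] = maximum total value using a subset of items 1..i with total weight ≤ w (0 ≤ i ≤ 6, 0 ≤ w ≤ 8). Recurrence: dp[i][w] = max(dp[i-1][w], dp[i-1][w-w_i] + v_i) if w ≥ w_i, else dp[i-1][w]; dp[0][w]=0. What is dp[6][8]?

i\w   0   1   2   3   4   5   6   7   8
  0   0   0   0   0   0   0   0   0   0
  1   0   0   0   0  12  12  12  12  12
  2   0   0   4   4  12  12  16  16  16
  3   0   6   6  10  12  18  18  22  22
  4   0   6   6  10  12  18  18  22  22
  5   0   6   6  10  15  18  19  22  27
  6   0   6   6  10  15  18  19  22  27

27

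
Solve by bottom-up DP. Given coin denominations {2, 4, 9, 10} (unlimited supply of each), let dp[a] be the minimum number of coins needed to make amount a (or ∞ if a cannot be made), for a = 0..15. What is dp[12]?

 a  0  1  2  3  4  5  6  7  8  9 10 11 12 13 14 15
dp  0  -  1  -  1  -  2  -  2  1  1  2  2  2  2  3
(- denotes ∞ / unreachable)

2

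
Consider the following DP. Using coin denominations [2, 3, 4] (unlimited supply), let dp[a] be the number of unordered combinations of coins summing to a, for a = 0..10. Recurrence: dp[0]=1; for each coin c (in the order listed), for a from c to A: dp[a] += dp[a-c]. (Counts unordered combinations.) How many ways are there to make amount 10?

after  coin     0     1     2     3     4     5     6     7     8     9    10
          2     1     0     1     0     1     0     1     0     1     0     1
          3     1     0     1     1     1     1     2     1     2     2     2
          4     1     0     1     1     2     1     3     2     4     3     5

5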